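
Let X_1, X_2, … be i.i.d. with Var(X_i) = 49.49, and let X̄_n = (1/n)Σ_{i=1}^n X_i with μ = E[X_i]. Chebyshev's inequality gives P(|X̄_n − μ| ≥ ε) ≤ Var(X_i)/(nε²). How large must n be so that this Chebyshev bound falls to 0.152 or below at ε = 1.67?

117

Require 49.49/(n·1.67²) ≤ 0.152, i.e. n ≥ 49.49/(0.152·1.67²) = 116.746.
The smallest integer n is 117.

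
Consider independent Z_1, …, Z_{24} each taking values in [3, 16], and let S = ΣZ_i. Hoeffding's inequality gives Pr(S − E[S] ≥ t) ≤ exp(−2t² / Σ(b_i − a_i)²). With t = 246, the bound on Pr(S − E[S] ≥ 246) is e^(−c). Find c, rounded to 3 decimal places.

Σ(b_i − a_i)² = 24·(13)² = 4056.
c = 2t²/4056 = 2·246²/4056 = 29.8402.

29.840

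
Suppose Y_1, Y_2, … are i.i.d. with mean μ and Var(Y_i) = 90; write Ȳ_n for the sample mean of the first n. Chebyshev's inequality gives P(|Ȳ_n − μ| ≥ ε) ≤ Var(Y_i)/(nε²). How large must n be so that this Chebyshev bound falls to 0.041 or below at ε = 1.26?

Require 90/(n·1.26²) ≤ 0.041, i.e. n ≥ 90/(0.041·1.26²) = 1382.667.
The smallest integer n is 1383.

1383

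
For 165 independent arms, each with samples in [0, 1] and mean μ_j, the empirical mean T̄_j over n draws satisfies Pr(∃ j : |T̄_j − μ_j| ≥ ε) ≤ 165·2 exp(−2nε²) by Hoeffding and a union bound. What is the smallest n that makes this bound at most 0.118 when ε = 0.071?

Need 2·165·exp(−2nε²) ≤ 0.118, i.e. exp(−2nε²) ≤ 0.118/330.
So 2nε² ≥ ln(330/0.118) = 7.936163.
Hence n ≥ 7.936163/(2·0.071²) = 787.162.
The smallest integer n is 788.

788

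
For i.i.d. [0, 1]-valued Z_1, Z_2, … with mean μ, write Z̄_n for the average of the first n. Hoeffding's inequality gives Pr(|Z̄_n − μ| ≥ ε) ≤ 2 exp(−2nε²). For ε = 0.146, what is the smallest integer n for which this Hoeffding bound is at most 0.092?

73

Require 2·exp(−2nε²) ≤ 0.092, i.e. 2nε² ≥ ln(2/0.092) = 3.079114.
So n ≥ 3.079114 / (2·0.146²) = 72.225.
The smallest integer n is 73.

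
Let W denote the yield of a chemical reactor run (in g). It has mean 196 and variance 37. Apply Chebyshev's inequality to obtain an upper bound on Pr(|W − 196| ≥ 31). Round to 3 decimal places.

Chebyshev: Pr(|W − μ| ≥ t) ≤ Var(W)/t².
Bound = 37 / 961 = 0.0385.

0.039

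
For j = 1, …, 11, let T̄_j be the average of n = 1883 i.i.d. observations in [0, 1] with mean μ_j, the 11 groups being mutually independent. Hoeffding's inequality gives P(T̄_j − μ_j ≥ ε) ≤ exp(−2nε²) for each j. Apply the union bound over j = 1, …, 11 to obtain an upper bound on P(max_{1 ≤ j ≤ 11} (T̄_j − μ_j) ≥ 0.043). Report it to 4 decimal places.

Per-experiment Hoeffding bound: exp(−2·1883·0.043²) = exp(−6.96333) = 0.00094594.
Union bound over 11 events: 11·0.00094594 = 0.01041.

0.0104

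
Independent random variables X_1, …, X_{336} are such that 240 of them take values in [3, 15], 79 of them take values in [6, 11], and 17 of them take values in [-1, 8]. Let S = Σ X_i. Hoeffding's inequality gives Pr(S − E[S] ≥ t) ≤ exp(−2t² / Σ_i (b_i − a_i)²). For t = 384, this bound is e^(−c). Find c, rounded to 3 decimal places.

Σ(b_i − a_i)² = 240·12² + 79·5² + 17·9² = 37912.
c = 2t² / 37912 = 2·384² / 37912 = 7.7789.

7.779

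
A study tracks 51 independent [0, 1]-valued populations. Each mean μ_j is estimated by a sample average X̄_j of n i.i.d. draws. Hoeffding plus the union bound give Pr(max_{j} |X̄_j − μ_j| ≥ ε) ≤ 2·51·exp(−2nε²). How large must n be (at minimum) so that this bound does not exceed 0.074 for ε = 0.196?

95

Need 2·51·exp(−2nε²) ≤ 0.074, i.e. exp(−2nε²) ≤ 0.074/102.
So 2nε² ≥ ln(102/0.074) = 7.228663.
Hence n ≥ 7.228663/(2·0.196²) = 94.084.
The smallest integer n is 95.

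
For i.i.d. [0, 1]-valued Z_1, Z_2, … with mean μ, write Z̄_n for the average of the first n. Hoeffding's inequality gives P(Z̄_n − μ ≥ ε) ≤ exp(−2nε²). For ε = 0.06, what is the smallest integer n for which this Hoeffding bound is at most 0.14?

274

Require exp(−2nε²) ≤ 0.14, i.e. 2nε² ≥ ln(1/0.14) = 1.966113.
So n ≥ 1.966113 / (2·0.06²) = 273.071.
The smallest integer n is 274.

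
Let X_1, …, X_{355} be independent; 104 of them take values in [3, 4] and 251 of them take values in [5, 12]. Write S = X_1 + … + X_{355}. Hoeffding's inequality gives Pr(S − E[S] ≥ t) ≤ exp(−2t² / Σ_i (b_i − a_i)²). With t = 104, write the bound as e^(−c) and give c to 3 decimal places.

1.744

Σ(b_i − a_i)² = 104·1² + 251·7² = 12403.
c = 2t² / 12403 = 2·104² / 12403 = 1.7441.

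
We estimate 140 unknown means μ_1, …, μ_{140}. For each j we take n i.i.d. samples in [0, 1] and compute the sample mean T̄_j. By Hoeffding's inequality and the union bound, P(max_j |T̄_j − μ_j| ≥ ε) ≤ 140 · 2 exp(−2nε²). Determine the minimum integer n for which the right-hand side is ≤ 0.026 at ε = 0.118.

334

Need 2·140·exp(−2nε²) ≤ 0.026, i.e. exp(−2nε²) ≤ 0.026/280.
So 2nε² ≥ ln(280/0.026) = 9.284448.
Hence n ≥ 9.284448/(2·0.118²) = 333.397.
The smallest integer n is 334.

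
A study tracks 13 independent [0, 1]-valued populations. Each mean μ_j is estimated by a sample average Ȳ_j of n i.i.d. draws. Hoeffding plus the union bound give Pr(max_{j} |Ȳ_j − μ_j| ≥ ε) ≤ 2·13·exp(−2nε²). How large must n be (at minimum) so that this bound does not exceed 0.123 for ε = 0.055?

885

Need 2·13·exp(−2nε²) ≤ 0.123, i.e. exp(−2nε²) ≤ 0.123/26.
So 2nε² ≥ ln(26/0.123) = 5.353667.
Hence n ≥ 5.353667/(2·0.055²) = 884.904.
The smallest integer n is 885.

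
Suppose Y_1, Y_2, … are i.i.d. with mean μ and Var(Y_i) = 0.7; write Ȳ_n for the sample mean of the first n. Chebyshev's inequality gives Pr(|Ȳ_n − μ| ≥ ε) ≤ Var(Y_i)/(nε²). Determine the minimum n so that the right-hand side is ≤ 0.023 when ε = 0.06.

8455

Require 0.7/(n·0.06²) ≤ 0.023, i.e. n ≥ 0.7/(0.023·0.06²) = 8454.106.
The smallest integer n is 8455.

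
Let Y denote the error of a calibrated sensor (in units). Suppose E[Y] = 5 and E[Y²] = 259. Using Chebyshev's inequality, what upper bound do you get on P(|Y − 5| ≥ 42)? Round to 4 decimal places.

Var(Y) = E[Y²] − (E[Y])² = 259 − 25 = 234.
Chebyshev's inequality: P(|Y − μ| ≥ t) ≤ Var(Y)/t² = 234/1764 = 0.1327.

0.1327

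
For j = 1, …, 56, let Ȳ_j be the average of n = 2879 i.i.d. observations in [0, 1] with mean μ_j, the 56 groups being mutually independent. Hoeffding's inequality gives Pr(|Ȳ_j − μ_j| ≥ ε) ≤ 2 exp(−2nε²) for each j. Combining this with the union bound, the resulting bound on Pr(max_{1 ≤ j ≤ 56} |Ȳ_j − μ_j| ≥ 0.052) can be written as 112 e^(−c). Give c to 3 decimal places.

15.570

Union bound over the 56 events: Pr(max_{1 ≤ j ≤ 56} |Ȳ_j − μ_j| ≥ 0.052) ≤ 56·2·exp(−2nε²) = 112 exp(−2·2879·0.052²).
So c = 2·2879·0.052² = 15.5696.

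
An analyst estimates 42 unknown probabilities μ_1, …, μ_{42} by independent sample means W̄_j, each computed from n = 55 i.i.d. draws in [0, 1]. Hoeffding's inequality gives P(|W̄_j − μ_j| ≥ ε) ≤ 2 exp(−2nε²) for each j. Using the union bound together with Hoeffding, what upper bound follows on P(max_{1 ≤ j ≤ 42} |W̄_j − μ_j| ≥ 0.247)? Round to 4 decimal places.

Per-experiment Hoeffding bound: 2·exp(−2·55·0.247²) = 2·exp(−6.71099) = 0.0024349.
Union bound over 42 events: 42·0.0024349 = 0.10227.

0.1023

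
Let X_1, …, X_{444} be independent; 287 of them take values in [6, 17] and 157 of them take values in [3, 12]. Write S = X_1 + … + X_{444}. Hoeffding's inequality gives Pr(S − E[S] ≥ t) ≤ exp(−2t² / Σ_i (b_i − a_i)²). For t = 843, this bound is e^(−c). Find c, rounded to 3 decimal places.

29.957

Σ(b_i − a_i)² = 287·11² + 157·9² = 47444.
c = 2t² / 47444 = 2·843² / 47444 = 29.9574.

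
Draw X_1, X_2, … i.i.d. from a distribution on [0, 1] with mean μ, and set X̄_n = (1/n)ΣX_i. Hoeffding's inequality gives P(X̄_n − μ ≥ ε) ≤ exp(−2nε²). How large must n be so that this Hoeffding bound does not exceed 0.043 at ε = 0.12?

Require exp(−2nε²) ≤ 0.043, i.e. 2nε² ≥ ln(1/0.043) = 3.146555.
So n ≥ 3.146555 / (2·0.12²) = 109.255.
The smallest integer n is 110.

110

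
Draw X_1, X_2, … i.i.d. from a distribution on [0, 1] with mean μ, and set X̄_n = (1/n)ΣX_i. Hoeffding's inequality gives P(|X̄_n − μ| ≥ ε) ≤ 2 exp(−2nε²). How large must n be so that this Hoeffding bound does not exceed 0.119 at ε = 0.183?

43

Require 2·exp(−2nε²) ≤ 0.119, i.e. 2nε² ≥ ln(2/0.119) = 2.821779.
So n ≥ 2.821779 / (2·0.183²) = 42.130.
The smallest integer n is 43.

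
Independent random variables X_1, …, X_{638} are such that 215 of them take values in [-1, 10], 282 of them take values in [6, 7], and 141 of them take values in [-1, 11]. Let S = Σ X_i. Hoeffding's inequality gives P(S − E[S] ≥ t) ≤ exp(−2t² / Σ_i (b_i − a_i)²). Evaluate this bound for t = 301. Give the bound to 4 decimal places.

Σ(b_i − a_i)² = 215·11² + 282·1² + 141·12² = 46601.
Exponent = 2·301² / 46601 = 3.88837.
Bound = exp(−3.88837) = 0.02048.

0.0205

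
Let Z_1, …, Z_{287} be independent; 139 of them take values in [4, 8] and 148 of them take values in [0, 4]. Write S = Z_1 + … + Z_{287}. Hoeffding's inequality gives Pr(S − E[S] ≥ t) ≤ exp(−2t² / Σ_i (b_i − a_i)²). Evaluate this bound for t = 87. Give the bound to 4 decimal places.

0.0370

Σ(b_i − a_i)² = 139·4² + 148·4² = 4592.
Exponent = 2·87² / 4592 = 3.29660.
Bound = exp(−3.29660) = 0.03701.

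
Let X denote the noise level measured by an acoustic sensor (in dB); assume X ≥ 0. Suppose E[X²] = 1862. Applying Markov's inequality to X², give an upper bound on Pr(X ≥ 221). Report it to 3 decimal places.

Since X ≥ 0, the event {X ≥ 221} is the same as {X² ≥ 48841}.
Markov's inequality applied to X² gives Pr(X² ≥ 48841) ≤ E[X²]/48841 = 1862/48841 = 0.0381.

0.038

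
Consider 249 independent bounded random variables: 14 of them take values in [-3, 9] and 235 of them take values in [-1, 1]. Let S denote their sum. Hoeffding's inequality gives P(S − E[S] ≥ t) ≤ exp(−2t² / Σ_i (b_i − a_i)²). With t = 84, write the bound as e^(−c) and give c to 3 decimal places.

4.774

Σ(b_i − a_i)² = 14·12² + 235·2² = 2956.
c = 2t² / 2956 = 2·84² / 2956 = 4.7740.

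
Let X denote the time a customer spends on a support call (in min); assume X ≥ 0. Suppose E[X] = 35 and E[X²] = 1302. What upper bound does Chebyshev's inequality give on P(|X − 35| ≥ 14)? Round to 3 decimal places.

Var(X) = E[X²] − (E[X])² = 1302 − 1225 = 77.
Chebyshev's inequality: P(|X − μ| ≥ t) ≤ Var(X)/t² = 77/196 = 0.3929.

0.393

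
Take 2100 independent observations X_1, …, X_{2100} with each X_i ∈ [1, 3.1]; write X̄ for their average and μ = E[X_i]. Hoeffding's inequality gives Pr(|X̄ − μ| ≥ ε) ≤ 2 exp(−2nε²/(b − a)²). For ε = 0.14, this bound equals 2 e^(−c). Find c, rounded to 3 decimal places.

18.667

c = 2nε²/(b − a)² = 2·2100·0.14² / 2.1² = 18.6667.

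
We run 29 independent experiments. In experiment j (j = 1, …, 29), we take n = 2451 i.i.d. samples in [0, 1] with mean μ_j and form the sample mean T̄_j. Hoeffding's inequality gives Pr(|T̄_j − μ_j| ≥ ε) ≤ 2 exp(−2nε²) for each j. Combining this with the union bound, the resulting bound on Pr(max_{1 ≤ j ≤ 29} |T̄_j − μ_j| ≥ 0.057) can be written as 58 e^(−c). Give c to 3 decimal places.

15.927

Union bound over the 29 events: Pr(max_{1 ≤ j ≤ 29} |T̄_j − μ_j| ≥ 0.057) ≤ 29·2·exp(−2nε²) = 58 exp(−2·2451·0.057²).
So c = 2·2451·0.057² = 15.9266.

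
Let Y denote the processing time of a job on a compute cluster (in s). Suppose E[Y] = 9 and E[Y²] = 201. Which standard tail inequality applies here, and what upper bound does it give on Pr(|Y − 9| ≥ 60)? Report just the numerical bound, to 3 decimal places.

The first two moments determine the variance, so Chebyshev's inequality is the sharpest standard bound available.
Var(Y) = E[Y²] − (E[Y])² = 201 − 81 = 120.
Chebyshev's inequality: Pr(|Y − μ| ≥ t) ≤ Var(Y)/t² = 120/3600 = 0.0333.

0.033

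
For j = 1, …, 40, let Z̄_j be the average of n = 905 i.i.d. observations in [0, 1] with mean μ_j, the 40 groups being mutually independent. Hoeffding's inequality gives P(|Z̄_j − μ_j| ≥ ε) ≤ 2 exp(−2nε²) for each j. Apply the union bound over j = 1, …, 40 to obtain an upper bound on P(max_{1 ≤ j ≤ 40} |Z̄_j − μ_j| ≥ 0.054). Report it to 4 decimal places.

Per-experiment Hoeffding bound: 2·exp(−2·905·0.054²) = 2·exp(−5.27796) = 0.010206.
Union bound over 40 events: 40·0.010206 = 0.40823.

0.4082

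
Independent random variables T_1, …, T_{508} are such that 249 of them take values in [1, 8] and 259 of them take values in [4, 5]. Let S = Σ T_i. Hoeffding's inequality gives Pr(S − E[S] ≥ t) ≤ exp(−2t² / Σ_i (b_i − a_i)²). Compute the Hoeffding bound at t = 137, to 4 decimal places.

Σ(b_i − a_i)² = 249·7² + 259·1² = 12460.
Exponent = 2·137² / 12460 = 3.01268.
Bound = exp(−3.01268) = 0.04916.

0.0492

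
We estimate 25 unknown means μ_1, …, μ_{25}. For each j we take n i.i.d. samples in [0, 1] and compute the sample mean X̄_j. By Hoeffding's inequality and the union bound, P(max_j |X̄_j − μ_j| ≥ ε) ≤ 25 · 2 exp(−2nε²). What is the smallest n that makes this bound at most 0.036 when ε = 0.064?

Need 2·25·exp(−2nε²) ≤ 0.036, i.e. exp(−2nε²) ≤ 0.036/50.
So 2nε² ≥ ln(50/0.036) = 7.236259.
Hence n ≥ 7.236259/(2·0.064²) = 883.332.
The smallest integer n is 884.

884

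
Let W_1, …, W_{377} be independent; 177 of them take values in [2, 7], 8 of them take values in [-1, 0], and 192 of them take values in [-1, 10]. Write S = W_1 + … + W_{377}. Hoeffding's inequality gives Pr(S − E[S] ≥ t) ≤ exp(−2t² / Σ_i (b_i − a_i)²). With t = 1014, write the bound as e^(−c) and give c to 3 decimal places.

Σ(b_i − a_i)² = 177·5² + 8·1² + 192·11² = 27665.
c = 2t² / 27665 = 2·1014² / 27665 = 74.3319.

74.332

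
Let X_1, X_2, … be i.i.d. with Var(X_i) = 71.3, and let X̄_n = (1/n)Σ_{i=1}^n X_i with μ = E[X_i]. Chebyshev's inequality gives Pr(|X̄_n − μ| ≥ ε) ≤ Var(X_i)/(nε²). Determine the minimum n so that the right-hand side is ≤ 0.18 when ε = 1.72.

134

Require 71.3/(n·1.72²) ≤ 0.18, i.e. n ≥ 71.3/(0.18·1.72²) = 133.894.
The smallest integer n is 134.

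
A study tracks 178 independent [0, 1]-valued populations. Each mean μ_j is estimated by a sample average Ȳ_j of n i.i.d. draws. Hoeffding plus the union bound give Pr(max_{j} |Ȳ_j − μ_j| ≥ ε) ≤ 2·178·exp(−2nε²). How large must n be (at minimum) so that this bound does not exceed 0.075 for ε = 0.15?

Need 2·178·exp(−2nε²) ≤ 0.075, i.e. exp(−2nε²) ≤ 0.075/356.
So 2nε² ≥ ln(356/0.075) = 8.465198.
Hence n ≥ 8.465198/(2·0.15²) = 188.116.
The smallest integer n is 189.

189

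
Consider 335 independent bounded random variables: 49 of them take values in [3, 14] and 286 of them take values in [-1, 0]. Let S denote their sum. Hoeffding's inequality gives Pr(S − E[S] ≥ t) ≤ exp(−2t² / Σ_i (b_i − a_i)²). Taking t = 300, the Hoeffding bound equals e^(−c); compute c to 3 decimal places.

28.962

Σ(b_i − a_i)² = 49·11² + 286·1² = 6215.
c = 2t² / 6215 = 2·300² / 6215 = 28.9622.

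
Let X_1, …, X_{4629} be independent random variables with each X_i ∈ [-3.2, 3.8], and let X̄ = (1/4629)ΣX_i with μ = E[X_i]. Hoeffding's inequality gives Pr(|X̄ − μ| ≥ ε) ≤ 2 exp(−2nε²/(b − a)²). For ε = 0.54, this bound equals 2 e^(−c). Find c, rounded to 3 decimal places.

c = 2nε²/(b − a)² = 2·4629·0.54² / 7² = 55.0945.

55.095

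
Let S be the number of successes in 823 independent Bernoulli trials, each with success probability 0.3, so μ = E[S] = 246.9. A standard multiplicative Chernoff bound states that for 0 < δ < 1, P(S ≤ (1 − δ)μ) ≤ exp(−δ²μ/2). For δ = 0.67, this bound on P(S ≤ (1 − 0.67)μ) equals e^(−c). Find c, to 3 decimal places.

55.417

c = δ²μ/2 = 0.67²·246.9/2 = 55.4167.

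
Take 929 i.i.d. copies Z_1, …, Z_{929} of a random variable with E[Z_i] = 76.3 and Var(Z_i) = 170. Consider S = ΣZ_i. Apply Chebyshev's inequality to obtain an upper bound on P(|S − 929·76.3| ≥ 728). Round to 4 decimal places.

Var(S) = n·Var(Z_i) = 929·170 = 157930.
Chebyshev: P(|S − 929·76.3| ≥ 728) ≤ Var(S)/728² = 157930/529984 = 0.2980.

0.2980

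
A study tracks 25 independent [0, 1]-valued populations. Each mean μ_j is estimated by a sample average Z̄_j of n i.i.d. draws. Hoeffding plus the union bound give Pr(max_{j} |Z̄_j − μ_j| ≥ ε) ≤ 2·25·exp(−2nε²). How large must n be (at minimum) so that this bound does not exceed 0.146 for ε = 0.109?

Need 2·25·exp(−2nε²) ≤ 0.146, i.e. exp(−2nε²) ≤ 0.146/50.
So 2nε² ≥ ln(50/0.146) = 5.836172.
Hence n ≥ 5.836172/(2·0.109²) = 245.609.
The smallest integer n is 246.

246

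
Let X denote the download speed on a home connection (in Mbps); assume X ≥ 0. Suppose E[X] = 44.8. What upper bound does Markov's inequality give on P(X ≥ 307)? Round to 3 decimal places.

0.146

Markov's inequality: for a non-negative random variable, P(X ≥ a) ≤ E[X]/a.
Here E[X] = 44.8 and a = 307, so the bound is 44.8/307 = 0.1459.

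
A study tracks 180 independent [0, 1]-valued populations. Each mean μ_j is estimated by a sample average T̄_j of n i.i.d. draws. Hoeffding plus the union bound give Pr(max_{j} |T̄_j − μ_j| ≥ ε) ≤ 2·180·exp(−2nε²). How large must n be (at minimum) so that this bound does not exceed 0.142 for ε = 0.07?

Need 2·180·exp(−2nε²) ≤ 0.142, i.e. exp(−2nε²) ≤ 0.142/360.
So 2nε² ≥ ln(360/0.142) = 7.838032.
Hence n ≥ 7.838032/(2·0.07²) = 799.799.
The smallest integer n is 800.

800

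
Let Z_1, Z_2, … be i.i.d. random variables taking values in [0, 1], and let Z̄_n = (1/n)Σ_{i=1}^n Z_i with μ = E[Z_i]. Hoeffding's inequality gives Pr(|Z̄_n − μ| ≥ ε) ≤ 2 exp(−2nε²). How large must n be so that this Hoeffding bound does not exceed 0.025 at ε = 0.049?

913

Require 2·exp(−2nε²) ≤ 0.025, i.e. 2nε² ≥ ln(2/0.025) = 4.382027.
So n ≥ 4.382027 / (2·0.049²) = 912.542.
The smallest integer n is 913.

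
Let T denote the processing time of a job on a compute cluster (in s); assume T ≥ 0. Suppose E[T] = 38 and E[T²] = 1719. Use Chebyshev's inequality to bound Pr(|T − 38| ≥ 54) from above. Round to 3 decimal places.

Var(T) = E[T²] − (E[T])² = 1719 − 1444 = 275.
Chebyshev's inequality: Pr(|T − μ| ≥ t) ≤ Var(T)/t² = 275/2916 = 0.0943.

0.094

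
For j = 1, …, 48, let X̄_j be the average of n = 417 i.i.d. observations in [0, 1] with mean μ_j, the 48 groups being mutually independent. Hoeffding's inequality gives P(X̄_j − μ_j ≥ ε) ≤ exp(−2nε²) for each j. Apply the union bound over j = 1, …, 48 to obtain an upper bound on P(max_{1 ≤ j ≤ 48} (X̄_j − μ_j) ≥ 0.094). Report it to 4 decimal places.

0.0303

Per-experiment Hoeffding bound: exp(−2·417·0.094²) = exp(−7.36922) = 0.00063036.
Union bound over 48 events: 48·0.00063036 = 0.03026.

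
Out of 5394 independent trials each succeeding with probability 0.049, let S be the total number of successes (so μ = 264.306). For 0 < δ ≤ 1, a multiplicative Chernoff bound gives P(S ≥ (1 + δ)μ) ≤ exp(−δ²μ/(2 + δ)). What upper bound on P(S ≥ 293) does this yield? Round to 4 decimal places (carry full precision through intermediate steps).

0.2282

Write 293 = (1 + δ)μ, so δ = 293/264.306 − 1 = 0.1085636…
Then the exponent is δ²μ/(2 + δ) = (293 − μ)² / (μ·(2 + δ)) = 1.477367.
Bound = exp(−1.477367) = 0.22824.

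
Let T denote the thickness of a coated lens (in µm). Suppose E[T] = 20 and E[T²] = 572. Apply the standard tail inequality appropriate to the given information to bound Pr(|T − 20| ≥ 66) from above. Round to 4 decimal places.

The first two moments determine the variance, so Chebyshev's inequality is the sharpest standard bound available.
Var(T) = E[T²] − (E[T])² = 572 − 400 = 172.
Chebyshev's inequality: Pr(|T − μ| ≥ t) ≤ Var(T)/t² = 172/4356 = 0.0395.

0.0395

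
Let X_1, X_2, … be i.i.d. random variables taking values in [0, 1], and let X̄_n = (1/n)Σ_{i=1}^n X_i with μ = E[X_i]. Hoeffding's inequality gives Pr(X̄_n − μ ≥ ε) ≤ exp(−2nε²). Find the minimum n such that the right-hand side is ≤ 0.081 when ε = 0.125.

Require exp(−2nε²) ≤ 0.081, i.e. 2nε² ≥ ln(1/0.081) = 2.513306.
So n ≥ 2.513306 / (2·0.125²) = 80.426.
The smallest integer n is 81.

81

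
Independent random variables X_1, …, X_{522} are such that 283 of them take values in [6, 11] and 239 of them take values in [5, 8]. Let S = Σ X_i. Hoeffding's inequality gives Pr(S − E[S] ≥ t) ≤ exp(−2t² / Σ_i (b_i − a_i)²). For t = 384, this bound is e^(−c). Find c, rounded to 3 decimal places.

31.965

Σ(b_i − a_i)² = 283·5² + 239·3² = 9226.
c = 2t² / 9226 = 2·384² / 9226 = 31.9653.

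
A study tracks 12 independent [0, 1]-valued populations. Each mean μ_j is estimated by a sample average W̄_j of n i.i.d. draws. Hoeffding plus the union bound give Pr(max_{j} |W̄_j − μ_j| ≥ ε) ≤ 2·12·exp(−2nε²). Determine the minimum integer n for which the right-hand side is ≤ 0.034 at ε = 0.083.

Need 2·12·exp(−2nε²) ≤ 0.034, i.e. exp(−2nε²) ≤ 0.034/24.
So 2nε² ≥ ln(24/0.034) = 6.559449.
Hence n ≥ 6.559449/(2·0.083²) = 476.081.
The smallest integer n is 477.

477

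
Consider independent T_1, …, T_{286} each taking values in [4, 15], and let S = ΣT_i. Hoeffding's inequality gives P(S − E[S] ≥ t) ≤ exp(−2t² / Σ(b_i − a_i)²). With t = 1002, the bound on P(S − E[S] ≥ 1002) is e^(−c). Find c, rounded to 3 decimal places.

58.025

Σ(b_i − a_i)² = 286·(11)² = 34606.
c = 2t²/34606 = 2·1002²/34606 = 58.0249.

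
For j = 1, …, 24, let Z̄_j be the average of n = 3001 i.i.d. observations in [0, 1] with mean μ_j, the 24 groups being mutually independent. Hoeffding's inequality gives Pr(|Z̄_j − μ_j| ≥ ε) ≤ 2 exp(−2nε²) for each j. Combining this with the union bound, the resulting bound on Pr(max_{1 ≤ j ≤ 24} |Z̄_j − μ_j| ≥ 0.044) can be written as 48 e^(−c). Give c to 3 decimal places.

Union bound over the 24 events: Pr(max_{1 ≤ j ≤ 24} |Z̄_j − μ_j| ≥ 0.044) ≤ 24·2·exp(−2nε²) = 48 exp(−2·3001·0.044²).
So c = 2·3001·0.044² = 11.6199.

11.620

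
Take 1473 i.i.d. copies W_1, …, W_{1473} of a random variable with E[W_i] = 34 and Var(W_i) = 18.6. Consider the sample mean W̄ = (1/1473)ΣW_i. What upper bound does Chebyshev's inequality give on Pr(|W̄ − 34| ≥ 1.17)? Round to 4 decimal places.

Var(W̄) = Var(W_i)/n = 18.6/1473 = 0.012627.
Chebyshev: Pr(|W̄ − 34| ≥ 1.17) ≤ Var(W̄)/(1.17)² = 18.6/(1473·1.17²) = 0.0092.

0.0092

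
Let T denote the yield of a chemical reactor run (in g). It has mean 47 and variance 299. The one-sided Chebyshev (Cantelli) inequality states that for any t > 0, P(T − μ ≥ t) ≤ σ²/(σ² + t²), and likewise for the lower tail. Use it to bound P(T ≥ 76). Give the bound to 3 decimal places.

Here σ² = 299 and t = 29, so σ² + t² = 1140.
Cantelli's bound: 299/1140 = 0.2623.

0.262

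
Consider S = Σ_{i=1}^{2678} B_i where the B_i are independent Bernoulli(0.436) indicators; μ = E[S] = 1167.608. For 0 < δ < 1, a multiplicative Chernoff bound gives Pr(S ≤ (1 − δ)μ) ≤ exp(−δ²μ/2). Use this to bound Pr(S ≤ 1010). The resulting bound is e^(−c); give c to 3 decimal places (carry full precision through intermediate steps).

Write 1010 = (1 − δ)μ, so δ = 1 − 1010/1167.608 = 0.1349837…
Then the exponent is δ²μ/2 = (μ − 1010)²/(2μ) = 10.637252.

10.637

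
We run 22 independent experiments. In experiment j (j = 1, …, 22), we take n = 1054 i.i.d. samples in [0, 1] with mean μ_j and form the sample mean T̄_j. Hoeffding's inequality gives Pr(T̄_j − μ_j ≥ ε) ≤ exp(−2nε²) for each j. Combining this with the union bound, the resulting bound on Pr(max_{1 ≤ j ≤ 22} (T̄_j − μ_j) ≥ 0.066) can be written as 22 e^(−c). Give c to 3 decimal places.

Union bound over the 22 events: Pr(max_{1 ≤ j ≤ 22} (T̄_j − μ_j) ≥ 0.066) ≤ 22·exp(−2nε²) = 22 exp(−2·1054·0.066²).
So c = 2·1054·0.066² = 9.1824.

9.182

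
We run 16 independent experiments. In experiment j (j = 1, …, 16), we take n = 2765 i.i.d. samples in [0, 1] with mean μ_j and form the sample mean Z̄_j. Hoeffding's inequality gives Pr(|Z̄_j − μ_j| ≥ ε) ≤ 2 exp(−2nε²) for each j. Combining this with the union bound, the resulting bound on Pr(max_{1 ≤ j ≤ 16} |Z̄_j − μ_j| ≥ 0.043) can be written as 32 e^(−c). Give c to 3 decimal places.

10.225

Union bound over the 16 events: Pr(max_{1 ≤ j ≤ 16} |Z̄_j − μ_j| ≥ 0.043) ≤ 16·2·exp(−2nε²) = 32 exp(−2·2765·0.043²).
So c = 2·2765·0.043² = 10.2250.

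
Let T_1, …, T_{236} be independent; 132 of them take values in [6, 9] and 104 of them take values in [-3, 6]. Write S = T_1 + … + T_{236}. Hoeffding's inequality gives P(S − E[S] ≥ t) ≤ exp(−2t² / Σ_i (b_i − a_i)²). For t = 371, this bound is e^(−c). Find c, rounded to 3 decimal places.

28.639

Σ(b_i − a_i)² = 132·3² + 104·9² = 9612.
c = 2t² / 9612 = 2·371² / 9612 = 28.6394.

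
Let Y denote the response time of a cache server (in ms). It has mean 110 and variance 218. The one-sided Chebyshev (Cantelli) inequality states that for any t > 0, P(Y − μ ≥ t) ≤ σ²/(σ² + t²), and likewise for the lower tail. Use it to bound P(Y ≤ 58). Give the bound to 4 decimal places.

Here σ² = 218 and t = 52, so σ² + t² = 2922.
Cantelli's bound: 218/2922 = 0.0746.

0.0746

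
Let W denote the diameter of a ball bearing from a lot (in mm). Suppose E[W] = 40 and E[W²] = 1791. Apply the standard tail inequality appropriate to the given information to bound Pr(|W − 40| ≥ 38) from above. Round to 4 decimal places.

The first two moments determine the variance, so Chebyshev's inequality is the sharpest standard bound available.
Var(W) = E[W²] − (E[W])² = 1791 − 1600 = 191.
Chebyshev's inequality: Pr(|W − μ| ≥ t) ≤ Var(W)/t² = 191/1444 = 0.1323.

0.1323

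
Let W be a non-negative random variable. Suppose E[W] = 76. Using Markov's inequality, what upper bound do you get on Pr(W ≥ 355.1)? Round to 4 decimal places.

Markov's inequality: for a non-negative random variable, Pr(W ≥ a) ≤ E[W]/a.
Here E[W] = 76 and a = 355.1, so the bound is 76/355.1 = 0.2140.

0.2140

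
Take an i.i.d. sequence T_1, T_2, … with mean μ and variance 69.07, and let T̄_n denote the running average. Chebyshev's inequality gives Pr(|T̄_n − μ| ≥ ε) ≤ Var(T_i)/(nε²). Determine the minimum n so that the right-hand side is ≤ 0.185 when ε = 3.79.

Require 69.07/(n·3.79²) ≤ 0.185, i.e. n ≥ 69.07/(0.185·3.79²) = 25.992.
The smallest integer n is 26.

26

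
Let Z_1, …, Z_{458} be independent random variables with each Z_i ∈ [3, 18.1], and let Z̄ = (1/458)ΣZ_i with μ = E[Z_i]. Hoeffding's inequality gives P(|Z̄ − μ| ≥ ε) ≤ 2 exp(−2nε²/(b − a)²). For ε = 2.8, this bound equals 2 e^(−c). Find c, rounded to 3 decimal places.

31.496

c = 2nε²/(b − a)² = 2·458·2.8² / 15.1² = 31.4962.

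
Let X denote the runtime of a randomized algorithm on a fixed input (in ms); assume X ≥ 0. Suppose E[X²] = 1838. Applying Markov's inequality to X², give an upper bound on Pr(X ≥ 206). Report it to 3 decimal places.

0.043

Since X ≥ 0, the event {X ≥ 206} is the same as {X² ≥ 42436}.
Markov's inequality applied to X² gives Pr(X² ≥ 42436) ≤ E[X²]/42436 = 1838/42436 = 0.0433.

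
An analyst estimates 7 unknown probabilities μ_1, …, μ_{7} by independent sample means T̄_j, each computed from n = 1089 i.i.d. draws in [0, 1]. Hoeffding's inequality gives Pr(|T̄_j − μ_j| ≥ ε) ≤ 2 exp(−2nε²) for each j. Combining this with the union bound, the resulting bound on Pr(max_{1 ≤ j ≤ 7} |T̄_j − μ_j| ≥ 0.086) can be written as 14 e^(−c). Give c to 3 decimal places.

Union bound over the 7 events: Pr(max_{1 ≤ j ≤ 7} |T̄_j − μ_j| ≥ 0.086) ≤ 7·2·exp(−2nε²) = 14 exp(−2·1089·0.086²).
So c = 2·1089·0.086² = 16.1085.

16.108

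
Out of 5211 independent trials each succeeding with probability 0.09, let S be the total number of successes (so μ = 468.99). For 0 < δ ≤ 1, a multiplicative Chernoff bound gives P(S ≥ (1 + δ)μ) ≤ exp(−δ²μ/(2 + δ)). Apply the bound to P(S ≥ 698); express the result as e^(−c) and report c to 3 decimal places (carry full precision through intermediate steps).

Write 698 = (1 + δ)μ, so δ = 698/468.99 − 1 = 0.4883047…
Then the exponent is δ²μ/(2 + δ) = (698 − μ)² / (μ·(2 + δ)) = 44.940899.

44.941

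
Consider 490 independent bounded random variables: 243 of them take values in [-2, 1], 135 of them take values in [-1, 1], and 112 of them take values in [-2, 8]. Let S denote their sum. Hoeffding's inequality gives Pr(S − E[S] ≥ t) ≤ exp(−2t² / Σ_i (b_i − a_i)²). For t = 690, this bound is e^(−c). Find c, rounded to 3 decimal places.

68.371

Σ(b_i − a_i)² = 243·3² + 135·2² + 112·10² = 13927.
c = 2t² / 13927 = 2·690² / 13927 = 68.3708.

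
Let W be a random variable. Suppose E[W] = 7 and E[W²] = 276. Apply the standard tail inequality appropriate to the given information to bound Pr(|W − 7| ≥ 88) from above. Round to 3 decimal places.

0.029

The first two moments determine the variance, so Chebyshev's inequality is the sharpest standard bound available.
Var(W) = E[W²] − (E[W])² = 276 − 49 = 227.
Chebyshev's inequality: Pr(|W − μ| ≥ t) ≤ Var(W)/t² = 227/7744 = 0.0293.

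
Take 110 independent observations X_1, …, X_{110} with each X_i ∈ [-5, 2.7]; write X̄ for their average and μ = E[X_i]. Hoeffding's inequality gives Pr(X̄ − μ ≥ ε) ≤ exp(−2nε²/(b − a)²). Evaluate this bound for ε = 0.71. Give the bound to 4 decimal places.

0.1540

Exponent: 2nε²/(b − a)² = 2·110·0.71² / 7.7² = 1.87050.
Bound = exp(−1.87050) = 0.15405.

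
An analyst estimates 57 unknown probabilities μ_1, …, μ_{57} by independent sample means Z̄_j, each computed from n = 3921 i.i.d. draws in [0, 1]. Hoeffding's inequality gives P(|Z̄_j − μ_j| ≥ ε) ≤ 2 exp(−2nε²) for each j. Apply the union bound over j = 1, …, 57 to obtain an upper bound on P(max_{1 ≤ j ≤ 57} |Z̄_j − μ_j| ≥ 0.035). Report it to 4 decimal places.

0.0077

Per-experiment Hoeffding bound: 2·exp(−2·3921·0.035²) = 2·exp(−9.60645) = 0.00013459.
Union bound over 57 events: 57·0.00013459 = 0.00767.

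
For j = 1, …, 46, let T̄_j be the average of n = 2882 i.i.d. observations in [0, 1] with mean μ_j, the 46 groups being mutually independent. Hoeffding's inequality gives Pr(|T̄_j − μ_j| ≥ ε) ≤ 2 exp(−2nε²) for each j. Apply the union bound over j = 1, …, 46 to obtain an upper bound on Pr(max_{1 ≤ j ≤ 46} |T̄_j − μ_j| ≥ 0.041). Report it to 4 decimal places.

Per-experiment Hoeffding bound: 2·exp(−2·2882·0.041²) = 2·exp(−9.68928) = 0.00012389.
Union bound over 46 events: 46·0.00012389 = 0.00570.

0.0057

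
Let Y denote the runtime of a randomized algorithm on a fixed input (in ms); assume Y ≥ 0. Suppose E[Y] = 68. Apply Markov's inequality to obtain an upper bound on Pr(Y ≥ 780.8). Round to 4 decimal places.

0.0871

Markov's inequality: for a non-negative random variable, Pr(Y ≥ a) ≤ E[Y]/a.
Here E[Y] = 68 and a = 780.8, so the bound is 68/780.8 = 0.0871.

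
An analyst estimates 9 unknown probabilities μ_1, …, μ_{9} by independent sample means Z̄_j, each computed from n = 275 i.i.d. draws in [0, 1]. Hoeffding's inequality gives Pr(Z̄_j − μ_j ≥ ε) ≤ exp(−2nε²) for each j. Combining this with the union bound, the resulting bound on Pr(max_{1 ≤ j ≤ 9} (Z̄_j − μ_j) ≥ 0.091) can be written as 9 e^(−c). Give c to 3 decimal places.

4.555

Union bound over the 9 events: Pr(max_{1 ≤ j ≤ 9} (Z̄_j − μ_j) ≥ 0.091) ≤ 9·exp(−2nε²) = 9 exp(−2·275·0.091²).
So c = 2·275·0.091² = 4.5545.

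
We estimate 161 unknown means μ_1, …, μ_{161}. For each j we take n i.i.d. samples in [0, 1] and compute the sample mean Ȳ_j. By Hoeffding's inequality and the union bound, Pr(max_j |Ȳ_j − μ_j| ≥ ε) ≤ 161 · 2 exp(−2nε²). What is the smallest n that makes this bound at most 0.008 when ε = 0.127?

Need 2·161·exp(−2nε²) ≤ 0.008, i.e. exp(−2nε²) ≤ 0.008/322.
So 2nε² ≥ ln(322/0.008) = 10.602865.
Hence n ≥ 10.602865/(2·0.127²) = 328.689.
The smallest integer n is 329.

329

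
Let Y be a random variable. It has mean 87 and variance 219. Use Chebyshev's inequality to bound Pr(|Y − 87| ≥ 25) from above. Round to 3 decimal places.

Chebyshev: Pr(|Y − μ| ≥ t) ≤ Var(Y)/t².
Bound = 219 / 625 = 0.3504.

0.350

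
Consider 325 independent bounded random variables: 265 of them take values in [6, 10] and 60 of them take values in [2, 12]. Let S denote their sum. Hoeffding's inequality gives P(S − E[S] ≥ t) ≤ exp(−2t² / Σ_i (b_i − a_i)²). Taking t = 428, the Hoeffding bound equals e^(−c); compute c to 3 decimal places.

Σ(b_i − a_i)² = 265·4² + 60·10² = 10240.
c = 2t² / 10240 = 2·428² / 10240 = 35.7781.

35.778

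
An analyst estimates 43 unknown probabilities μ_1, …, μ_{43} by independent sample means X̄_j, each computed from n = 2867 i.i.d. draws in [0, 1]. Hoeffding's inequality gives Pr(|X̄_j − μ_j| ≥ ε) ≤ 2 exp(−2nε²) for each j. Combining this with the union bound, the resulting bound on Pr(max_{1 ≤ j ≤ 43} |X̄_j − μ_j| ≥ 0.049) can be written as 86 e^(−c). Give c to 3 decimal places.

Union bound over the 43 events: Pr(max_{1 ≤ j ≤ 43} |X̄_j − μ_j| ≥ 0.049) ≤ 43·2·exp(−2nε²) = 86 exp(−2·2867·0.049²).
So c = 2·2867·0.049² = 13.7673.

13.767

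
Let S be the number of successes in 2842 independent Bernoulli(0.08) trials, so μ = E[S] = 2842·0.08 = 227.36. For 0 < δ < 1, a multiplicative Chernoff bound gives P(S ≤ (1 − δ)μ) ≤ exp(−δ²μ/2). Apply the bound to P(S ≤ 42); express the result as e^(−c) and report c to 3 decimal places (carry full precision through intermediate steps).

Write 42 = (1 − δ)μ, so δ = 1 − 42/227.36 = 0.8152709…
Then the exponent is δ²μ/2 = (μ − 42)²/(2μ) = 75.559310.

75.559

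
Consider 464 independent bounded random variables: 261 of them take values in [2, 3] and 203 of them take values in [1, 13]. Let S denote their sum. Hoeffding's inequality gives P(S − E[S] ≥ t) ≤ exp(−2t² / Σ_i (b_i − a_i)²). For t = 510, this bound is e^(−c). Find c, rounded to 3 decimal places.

17.638

Σ(b_i − a_i)² = 261·1² + 203·12² = 29493.
c = 2t² / 29493 = 2·510² / 29493 = 17.6381.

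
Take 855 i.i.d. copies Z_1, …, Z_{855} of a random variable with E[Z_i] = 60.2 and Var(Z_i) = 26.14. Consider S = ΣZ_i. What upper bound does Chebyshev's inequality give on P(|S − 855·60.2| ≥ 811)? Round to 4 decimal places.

0.0340

Var(S) = n·Var(Z_i) = 855·26.14 = 22349.7.
Chebyshev: P(|S − 855·60.2| ≥ 811) ≤ Var(S)/811² = 22349.7/657721 = 0.0340.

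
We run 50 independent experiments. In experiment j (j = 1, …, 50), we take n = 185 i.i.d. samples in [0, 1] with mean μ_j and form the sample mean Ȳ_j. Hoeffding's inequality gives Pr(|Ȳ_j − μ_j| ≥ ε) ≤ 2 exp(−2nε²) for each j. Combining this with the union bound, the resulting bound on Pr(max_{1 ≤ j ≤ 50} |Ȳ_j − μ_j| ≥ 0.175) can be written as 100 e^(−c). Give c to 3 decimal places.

Union bound over the 50 events: Pr(max_{1 ≤ j ≤ 50} |Ȳ_j − μ_j| ≥ 0.175) ≤ 50·2·exp(−2nε²) = 100 exp(−2·185·0.175²).
So c = 2·185·0.175² = 11.3313.

11.331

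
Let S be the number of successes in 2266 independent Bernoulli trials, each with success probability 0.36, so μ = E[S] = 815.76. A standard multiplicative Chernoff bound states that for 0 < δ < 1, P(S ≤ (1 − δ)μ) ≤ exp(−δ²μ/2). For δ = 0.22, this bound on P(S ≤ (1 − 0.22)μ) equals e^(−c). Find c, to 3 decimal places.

19.741

c = δ²μ/2 = 0.22²·815.76/2 = 19.7414.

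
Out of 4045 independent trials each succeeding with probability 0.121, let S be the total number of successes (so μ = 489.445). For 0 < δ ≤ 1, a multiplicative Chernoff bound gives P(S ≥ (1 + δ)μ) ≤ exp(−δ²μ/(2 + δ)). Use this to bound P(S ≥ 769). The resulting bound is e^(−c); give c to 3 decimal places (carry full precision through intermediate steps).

Write 769 = (1 + δ)μ, so δ = 769/489.445 − 1 = 0.5711673…
Then the exponent is δ²μ/(2 + δ) = (769 − μ)² / (μ·(2 + δ)) = 62.101242.

62.101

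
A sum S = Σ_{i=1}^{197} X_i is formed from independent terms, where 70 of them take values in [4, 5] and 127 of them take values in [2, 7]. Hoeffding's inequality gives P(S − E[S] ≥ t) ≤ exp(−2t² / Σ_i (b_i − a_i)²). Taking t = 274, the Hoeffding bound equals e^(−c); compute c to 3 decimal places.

Σ(b_i − a_i)² = 70·1² + 127·5² = 3245.
c = 2t² / 3245 = 2·274² / 3245 = 46.2718.

46.272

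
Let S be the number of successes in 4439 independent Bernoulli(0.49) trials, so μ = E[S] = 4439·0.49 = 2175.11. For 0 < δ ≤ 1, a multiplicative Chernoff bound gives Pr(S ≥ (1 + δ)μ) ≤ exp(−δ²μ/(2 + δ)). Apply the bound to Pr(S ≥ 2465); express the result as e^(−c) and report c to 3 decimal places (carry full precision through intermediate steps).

18.111

Write 2465 = (1 + δ)μ, so δ = 2465/2175.11 − 1 = 0.133276…
Then the exponent is δ²μ/(2 + δ) = (2465 − μ)² / (μ·(2 + δ)) = 18.110823.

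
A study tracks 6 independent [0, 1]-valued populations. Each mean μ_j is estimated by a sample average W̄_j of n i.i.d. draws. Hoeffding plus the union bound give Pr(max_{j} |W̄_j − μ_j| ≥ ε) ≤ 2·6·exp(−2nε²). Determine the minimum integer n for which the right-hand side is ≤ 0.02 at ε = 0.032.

Need 2·6·exp(−2nε²) ≤ 0.02, i.e. exp(−2nε²) ≤ 0.02/12.
So 2nε² ≥ ln(12/0.02) = 6.396930.
Hence n ≥ 6.396930/(2·0.032²) = 3123.501.
The smallest integer n is 3124.

3124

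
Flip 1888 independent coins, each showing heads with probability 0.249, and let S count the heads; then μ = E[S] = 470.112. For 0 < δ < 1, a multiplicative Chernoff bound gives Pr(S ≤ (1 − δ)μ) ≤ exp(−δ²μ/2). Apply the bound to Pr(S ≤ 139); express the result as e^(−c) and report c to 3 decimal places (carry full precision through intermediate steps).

116.605

Write 139 = (1 − δ)μ, so δ = 1 − 139/470.112 = 0.7043258…
Then the exponent is δ²μ/2 = (μ − 139)²/(2μ) = 116.605358.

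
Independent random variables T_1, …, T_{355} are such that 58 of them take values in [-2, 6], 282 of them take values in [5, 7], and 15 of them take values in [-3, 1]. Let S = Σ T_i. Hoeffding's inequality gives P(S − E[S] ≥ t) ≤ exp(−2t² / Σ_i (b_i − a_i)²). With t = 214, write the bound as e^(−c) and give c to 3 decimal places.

18.030

Σ(b_i − a_i)² = 58·8² + 282·2² + 15·4² = 5080.
c = 2t² / 5080 = 2·214² / 5080 = 18.0299.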